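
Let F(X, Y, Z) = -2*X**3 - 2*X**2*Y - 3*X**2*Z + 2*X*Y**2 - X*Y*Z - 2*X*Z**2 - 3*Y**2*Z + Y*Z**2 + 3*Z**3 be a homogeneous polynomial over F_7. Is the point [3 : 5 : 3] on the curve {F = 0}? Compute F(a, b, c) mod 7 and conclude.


F(3,5,3) ≡ 0 (mod 7); P is on the curve.

Evaluate F(3, 5, 3) term-by-term (mod 7).
  -2*X**3 ↦ -2·27·1·1 = -54
  -2*X**2*Y ↦ -2·9·5·1 = -90
  -3*X**2*Z ↦ -3·9·1·3 = -81
  2*X*Y**2 ↦ 2·3·25·1 = 150
  -X*Y*Z ↦ -1·3·5·3 = -45
  -2*X*Z**2 ↦ -2·3·1·9 = -54
  -3*Y**2*Z ↦ -3·1·25·3 = -225
  Y*Z**2 ↦ 1·1·5·9 = 45
  3*Z**3 ↦ 3·1·1·27 = 81
Sum: F(3, 5, 3) = (-54) + (-90) + (-81) + (150) + (-45) + (-54) + (-225) + (45) + (81) = -273.
Reducing mod 7: -273 ≡ 0 (mod 7).
Since F(a, b, c) ≡ 0 (mod 7), P lies on the curve.


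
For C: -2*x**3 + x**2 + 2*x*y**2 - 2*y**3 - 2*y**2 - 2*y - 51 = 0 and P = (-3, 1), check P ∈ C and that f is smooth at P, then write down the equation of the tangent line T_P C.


Tangent line at P: -58*x - 24*y - 150 = 0.

Step 1: f(-3, 1) = 0, so P lies on C.
Step 2: partial derivatives
  f_x(x, y) = -6*x**2 + 2*x + 2*y**2, f_y(x, y) = 4*x*y - 6*y**2 - 4*y - 2.
  f_x(P) = -58, f_y(P) = -24 (gradient nonzero, so P is smooth).
Step 3: tangent line at P: -58·(x − -3) + -24·(y − 1) = 0.
Expanding: -58*x - 24*y - 150 = 0.


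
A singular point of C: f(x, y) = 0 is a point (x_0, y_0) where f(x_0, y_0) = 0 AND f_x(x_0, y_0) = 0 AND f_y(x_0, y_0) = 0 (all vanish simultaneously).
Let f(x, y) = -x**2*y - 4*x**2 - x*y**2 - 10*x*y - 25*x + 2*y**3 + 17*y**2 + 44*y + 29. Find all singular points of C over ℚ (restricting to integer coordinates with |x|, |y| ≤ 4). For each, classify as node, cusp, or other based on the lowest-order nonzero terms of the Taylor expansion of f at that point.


Singular points: {(-2, -3)}; classification: node.

Compute partial derivatives:
  f_x = -2*x*y - 8*x - y**2 - 10*y - 25.
  f_y = -x**2 - 2*x*y - 10*x + 6*y**2 + 34*y + 44.
Scan x_0 ∈ {−4, ..., 4}. For each x_0, f_y(x_0, y) is a polynomial in y; find its integer roots y ∈ {−4, ..., 4}, then test f_x and f at those candidates.
  x = -4: f_y(-4, y) = 6*y**2 + 42*y + 68; no integer root y with |y| ≤ 4.
  x = -3: f_y(-3, y) = 6*y**2 + 40*y + 65; no integer root y with |y| ≤ 4.
  x = -2: f_y(-2, y) = 6*y**2 + 38*y + 60; vanishes at y ∈ {-3}. (-2, -3): f_x = 0, f = 0 — SINGULAR.
  x = -1: f_y(-1, y) = 6*y**2 + 36*y + 53; no integer root y with |y| ≤ 4.
  x = 0: f_y(0, y) = 6*y**2 + 34*y + 44; vanishes at y ∈ {-2}. (0, -2): f_x = -9 ≠ 0.
  x = 1: f_y(1, y) = 6*y**2 + 32*y + 33; no integer root y with |y| ≤ 4.
  x = 2: f_y(2, y) = 6*y**2 + 30*y + 20; no integer root y with |y| ≤ 4.
  x = 3: f_y(3, y) = 6*y**2 + 28*y + 5; no integer root y with |y| ≤ 4.
  x = 4: f_y(4, y) = 6*y**2 + 26*y - 12; no integer root y with |y| ≤ 4.
Only singular point on the grid: (-2, -3).
Classify: substitute x = -2 + u, y = -3 + v and expand: f = -u**2*v - u**2 - u*v**2 + 2*v**3 + v**2.
No constant or linear terms (consistent with a singular point). Quadratic part: -u**2 + v**2. Cubic part: -u**2*v - u*v**2 + 2*v**3.
The quadratic part v**2 - u**2 = (v − u)(v + u) splits into two distinct linear factors, so there are two distinct tangent lines y − -3 = ±(x − -2) — this is a node (ordinary double point).
Classification: node.


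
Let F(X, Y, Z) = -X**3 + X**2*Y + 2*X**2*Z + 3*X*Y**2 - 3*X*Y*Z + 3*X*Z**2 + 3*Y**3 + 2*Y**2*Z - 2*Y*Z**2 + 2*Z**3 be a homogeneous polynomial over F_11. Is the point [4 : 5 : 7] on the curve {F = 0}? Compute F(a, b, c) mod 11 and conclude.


F(4,5,7) ≡ 1 (mod 11); P is NOT on the curve.

Evaluate F(4, 5, 7) term-by-term (mod 11).
  -X**3 ↦ -1·64·1·1 = -64
  X**2*Y ↦ 1·16·5·1 = 80
  2*X**2*Z ↦ 2·16·1·7 = 224
  3*X*Y**2 ↦ 3·4·25·1 = 300
  -3*X*Y*Z ↦ -3·4·5·7 = -420
  3*X*Z**2 ↦ 3·4·1·49 = 588
  3*Y**3 ↦ 3·1·125·1 = 375
  2*Y**2*Z ↦ 2·1·25·7 = 350
  -2*Y*Z**2 ↦ -2·1·5·49 = -490
  2*Z**3 ↦ 2·1·1·343 = 686
Sum: F(4, 5, 7) = (-64) + (80) + (224) + (300) + (-420) + (588) + (375) + (350) + (-490) + (686) = 1629.
Reducing mod 11: 1629 ≡ 1 (mod 11).
Since F(a, b, c) ≡ 1 ≠ 0 (mod 11), P does NOT lie on the curve.


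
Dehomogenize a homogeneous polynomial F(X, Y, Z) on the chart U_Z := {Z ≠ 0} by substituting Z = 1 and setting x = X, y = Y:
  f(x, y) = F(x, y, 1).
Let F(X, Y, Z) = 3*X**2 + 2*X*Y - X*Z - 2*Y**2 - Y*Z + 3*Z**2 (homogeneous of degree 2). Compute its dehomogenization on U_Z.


f(x, y) = 3*x**2 + 2*x*y - x - 2*y**2 - y + 3

On U_Z we set Z = 1. Each monomial c·X^i·Y^j·Z^k in F becomes c·x^i·y^j·1^k = c·x^i·y^j.
Substituting Z = 1: F(X, Y, 1) = 3*x**2 + 2*x*y - x - 2*y**2 - y + 3.
Note: deg(f) ≤ deg(F) = 2; strict inequality happens when F is divisible by Z (lost terms).


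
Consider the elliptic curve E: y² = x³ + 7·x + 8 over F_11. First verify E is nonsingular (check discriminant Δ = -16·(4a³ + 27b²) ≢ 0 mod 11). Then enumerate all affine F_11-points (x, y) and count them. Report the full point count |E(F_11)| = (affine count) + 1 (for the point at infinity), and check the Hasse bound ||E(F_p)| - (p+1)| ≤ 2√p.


Affine points = {(1, 4), (1, 7), (3, 1), (3, 10), (4, 1), (4, 10), (5, 5), (5, 6), (7, 2), (7, 9), (8, 2), (8, 9), (10, 0)}; affine count = 13; |E(F_11)| = 14.

Discriminant check: Δ ∝ 4a³ + 27b² = 4·7³ + 27·8² = 4·343 + 27·64 ≡ 9 (mod 11). Nonzero ⇒ E is nonsingular.
For each x ∈ F_11, compute rhs = x³ + 7·x + 8 mod 11, then count y ∈ F_11 with y² ≡ rhs.
  x = 0: rhs = 8, matching y values: none (0 points).
  x = 1: rhs = 5, matching y values: 4, 7 (2 points).
  x = 2: rhs = 8, matching y values: none (0 points).
  x = 3: rhs = 1, matching y values: 1, 10 (2 points).
  x = 4: rhs = 1, matching y values: 1, 10 (2 points).
  x = 5: rhs = 3, matching y values: 5, 6 (2 points).
  x = 6: rhs = 2, matching y values: none (0 points).
  x = 7: rhs = 4, matching y values: 2, 9 (2 points).
  x = 8: rhs = 4, matching y values: 2, 9 (2 points).
  x = 9: rhs = 8, matching y values: none (0 points).
  x = 10: rhs = 0, matching y values: 0 (1 points).
Total affine count: 13.
Full point count |E(F_11)| = 13 + 1 = 14.
Hasse bound: |14 − (11+1)| = |2| = 2 ≤ 2√11 ≈ 6.6332 ✓.


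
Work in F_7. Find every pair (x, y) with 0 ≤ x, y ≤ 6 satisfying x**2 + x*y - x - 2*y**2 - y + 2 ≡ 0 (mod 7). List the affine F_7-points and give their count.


Affine F_7-points: {(1, 1), (1, 6), (4, 0), (4, 5), (6, 1), (6, 5)}; count = 6.

For each of the 49 pairs (x, y) ∈ F_7², evaluate f(x, y) mod 7. Record the zeros.
  x = 0: [0↦2, 1↦6, 2↦6, 3↦2, 4↦1, 5↦3, 6↦1]  zeros at y ∈ ∅
  x = 1: [0↦2, 1↦0, 2↦1, 3↦5, 4↦5, 5↦1, 6↦0]  zeros at y ∈ {1, 6}
  x = 2: [0↦4, 1↦3, 2↦5, 3↦3, 4↦4, 5↦1, 6↦1]  zeros at y ∈ ∅
  x = 3: [0↦1, 1↦1, 2↦4, 3↦3, 4↦5, 5↦3, 6↦4]  zeros at y ∈ ∅
  x = 4: [0↦0, 1↦1, 2↦5, 3↦5, 4↦1, 5↦0, 6↦2]  zeros at y ∈ {0, 5}
  x = 5: [0↦1, 1↦3, 2↦1, 3↦2, 4↦6, 5↦6, 6↦2]  zeros at y ∈ ∅
  x = 6: [0↦4, 1↦0, 2↦6, 3↦1, 4↦6, 5↦0, 6↦4]  zeros at y ∈ {1, 5}
Collecting zeros: affine points = {(1, 1), (1, 6), (4, 0), (4, 5), (6, 1), (6, 5)}.
Total count |C(F_7)_aff| = 6.


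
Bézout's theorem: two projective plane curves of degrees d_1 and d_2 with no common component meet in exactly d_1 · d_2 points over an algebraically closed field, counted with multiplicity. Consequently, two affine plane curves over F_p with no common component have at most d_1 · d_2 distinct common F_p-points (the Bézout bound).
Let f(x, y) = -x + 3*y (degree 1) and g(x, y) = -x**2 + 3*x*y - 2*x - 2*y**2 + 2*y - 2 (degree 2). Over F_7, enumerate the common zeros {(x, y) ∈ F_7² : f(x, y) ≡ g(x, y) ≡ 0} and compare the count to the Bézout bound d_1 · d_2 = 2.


Common zeros: {(4, 6)}; count = 1; Bézout bound = 2.

deg(f) = 1, deg(g) = 2, so Bézout bound = 2.
Scan x ∈ F_7. For each x, list the y ∈ F_7 with f(x, y) ≡ 0 and those with g(x, y) ≡ 0 (mod 7); the common zeros in that column are the intersection.
  x = 0: f ≡ 0 at y ∈ {0}; g ≡ 0 at y ∈ {3, 5}; common: ∅.
  x = 1: f ≡ 0 at y ∈ {5}; g ≡ 0 at y ∈ ∅; common: ∅.
  x = 2: f ≡ 0 at y ∈ {3}; g ≡ 0 at y ∈ ∅; common: ∅.
  x = 3: f ≡ 0 at y ∈ {1}; g ≡ 0 at y ∈ ∅; common: ∅.
  x = 4: f ≡ 0 at y ∈ {6}; g ≡ 0 at y ∈ {1, 6}; common: {6}.
  x = 5: f ≡ 0 at y ∈ {4}; g ≡ 0 at y ∈ {6}; common: ∅.
  x = 6: f ≡ 0 at y ∈ {2}; g ≡ 0 at y ∈ {5}; common: ∅.
Collecting: common zeros = {(4, 6)}, so the count is 1.
Comparison with the Bézout bound: 1 ≤ 2 = deg(f)·deg(g), as expected for curves with no common component (the affine F_7-count falls short of the bound because intersections may lie at infinity, over extension fields, or carry multiplicity).


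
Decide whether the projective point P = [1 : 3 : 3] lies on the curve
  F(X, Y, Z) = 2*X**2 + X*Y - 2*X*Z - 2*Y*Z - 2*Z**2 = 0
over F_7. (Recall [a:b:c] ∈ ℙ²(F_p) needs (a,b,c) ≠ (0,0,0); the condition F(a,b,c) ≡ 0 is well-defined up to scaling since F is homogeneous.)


F(1,3,3) ≡ 5 (mod 7); P is NOT on the curve.

Evaluate F(1, 3, 3) term-by-term (mod 7).
  2*X**2 ↦ 2·1·1·1 = 2
  X*Y ↦ 1·1·3·1 = 3
  -2*X*Z ↦ -2·1·1·3 = -6
  -2*Y*Z ↦ -2·1·3·3 = -18
  -2*Z**2 ↦ -2·1·1·9 = -18
Sum: F(1, 3, 3) = (2) + (3) + (-6) + (-18) + (-18) = -37.
Reducing mod 7: -37 ≡ 5 (mod 7).
Since F(a, b, c) ≡ 5 ≠ 0 (mod 7), P does NOT lie on the curve.


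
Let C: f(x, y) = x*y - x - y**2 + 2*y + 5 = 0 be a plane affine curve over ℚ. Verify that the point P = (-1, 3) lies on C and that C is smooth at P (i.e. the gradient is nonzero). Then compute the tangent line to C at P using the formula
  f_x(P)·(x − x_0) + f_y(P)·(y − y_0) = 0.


Tangent line at P: 2*x - 5*y + 17 = 0.

Step 1: f(-1, 3) = 0, so P lies on C.
Step 2: partial derivatives
  f_x(x, y) = y - 1, f_y(x, y) = x - 2*y + 2.
  f_x(P) = 2, f_y(P) = -5 (gradient nonzero, so P is smooth).
Step 3: tangent line at P: 2·(x − -1) + -5·(y − 3) = 0.
Expanding: 2*x - 5*y + 17 = 0.


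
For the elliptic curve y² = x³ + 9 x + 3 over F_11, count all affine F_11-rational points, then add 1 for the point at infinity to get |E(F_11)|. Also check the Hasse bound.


Affine points = {(0, 5), (0, 6), (4, 2), (4, 9), (6, 3), (6, 8), (8, 2), (8, 9), (10, 2), (10, 9)}; affine count = 10; |E(F_11)| = 11.

Discriminant check: Δ ∝ 4a³ + 27b² = 4·9³ + 27·3² = 4·729 + 27·9 ≡ 2 (mod 11). Nonzero ⇒ E is nonsingular.
For each x ∈ F_11, compute rhs = x³ + 9·x + 3 mod 11, then count y ∈ F_11 with y² ≡ rhs.
  x = 0: rhs = 3, matching y values: 5, 6 (2 points).
  x = 1: rhs = 2, matching y values: none (0 points).
  x = 2: rhs = 7, matching y values: none (0 points).
  x = 3: rhs = 2, matching y values: none (0 points).
  x = 4: rhs = 4, matching y values: 2, 9 (2 points).
  x = 5: rhs = 8, matching y values: none (0 points).
  x = 6: rhs = 9, matching y values: 3, 8 (2 points).
  x = 7: rhs = 2, matching y values: none (0 points).
  x = 8: rhs = 4, matching y values: 2, 9 (2 points).
  x = 9: rhs = 10, matching y values: none (0 points).
  x = 10: rhs = 4, matching y values: 2, 9 (2 points).
Total affine count: 10.
Full point count |E(F_11)| = 10 + 1 = 11.
Hasse bound: |11 − (11+1)| = |-1| = 1 ≤ 2√11 ≈ 6.6332 ✓.


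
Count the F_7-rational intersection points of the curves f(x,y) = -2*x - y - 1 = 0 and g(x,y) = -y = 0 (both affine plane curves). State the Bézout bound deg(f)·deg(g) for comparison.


Common zeros: {(3, 0)}; count = 1; Bézout bound = 1.

deg(f) = 1, deg(g) = 1, so Bézout bound = 1.
Scan x ∈ F_7. For each x, list the y ∈ F_7 with f(x, y) ≡ 0 and those with g(x, y) ≡ 0 (mod 7); the common zeros in that column are the intersection.
  x = 0: f ≡ 0 at y ∈ {6}; g ≡ 0 at y ∈ {0}; common: ∅.
  x = 1: f ≡ 0 at y ∈ {4}; g ≡ 0 at y ∈ {0}; common: ∅.
  x = 2: f ≡ 0 at y ∈ {2}; g ≡ 0 at y ∈ {0}; common: ∅.
  x = 3: f ≡ 0 at y ∈ {0}; g ≡ 0 at y ∈ {0}; common: {0}.
  x = 4: f ≡ 0 at y ∈ {5}; g ≡ 0 at y ∈ {0}; common: ∅.
  x = 5: f ≡ 0 at y ∈ {3}; g ≡ 0 at y ∈ {0}; common: ∅.
  x = 6: f ≡ 0 at y ∈ {1}; g ≡ 0 at y ∈ {0}; common: ∅.
Collecting: common zeros = {(3, 0)}, so the count is 1.
Comparison with the Bézout bound: 1 ≤ 1 = deg(f)·deg(g), as expected for curves with no common component (the bound is attained).


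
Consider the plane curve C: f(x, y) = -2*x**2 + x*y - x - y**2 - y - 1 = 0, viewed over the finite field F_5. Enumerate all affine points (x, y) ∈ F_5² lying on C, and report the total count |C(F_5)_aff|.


Affine F_5-points: {(1, 1), (1, 4), (3, 3), (3, 4), (4, 1), (4, 2)}; count = 6.

For each of the 25 pairs (x, y) ∈ F_5², evaluate f(x, y) mod 5. Record the zeros.
  x = 0: [0↦4, 1↦2, 2↦3, 3↦2, 4↦4]  zeros at y ∈ ∅
  x = 1: [0↦1, 1↦0, 2↦2, 3↦2, 4↦0]  zeros at y ∈ {1, 4}
  x = 2: [0↦4, 1↦4, 2↦2, 3↦3, 4↦2]  zeros at y ∈ ∅
  x = 3: [0↦3, 1↦4, 2↦3, 3↦0, 4↦0]  zeros at y ∈ {3, 4}
  x = 4: [0↦3, 1↦0, 2↦0, 3↦3, 4↦4]  zeros at y ∈ {1, 2}
Collecting zeros: affine points = {(1, 1), (1, 4), (3, 3), (3, 4), (4, 1), (4, 2)}.
Total count |C(F_5)_aff| = 6.


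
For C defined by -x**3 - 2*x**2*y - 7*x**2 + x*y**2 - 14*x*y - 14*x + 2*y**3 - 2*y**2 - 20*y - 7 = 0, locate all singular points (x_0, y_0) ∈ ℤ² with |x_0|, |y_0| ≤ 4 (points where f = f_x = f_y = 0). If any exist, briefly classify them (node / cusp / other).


Singular points: {(-3, 1)}; classification: cusp.

Compute partial derivatives:
  f_x = -3*x**2 - 4*x*y - 14*x + y**2 - 14*y - 14.
  f_y = -2*x**2 + 2*x*y - 14*x + 6*y**2 - 4*y - 20.
Scan x_0 ∈ {−4, ..., 4}. For each x_0, f_y(x_0, y) is a polynomial in y; find its integer roots y ∈ {−4, ..., 4}, then test f_x and f at those candidates.
  x = -4: f_y(-4, y) = 6*y**2 - 12*y + 4; no integer root y with |y| ≤ 4.
  x = -3: f_y(-3, y) = 6*y**2 - 10*y + 4; vanishes at y ∈ {1}. (-3, 1): f_x = 0, f = 0 — SINGULAR.
  x = -2: f_y(-2, y) = 6*y**2 - 8*y; vanishes at y ∈ {0}. (-2, 0): f_x = 2 ≠ 0.
  x = -1: f_y(-1, y) = 6*y**2 - 6*y - 8; no integer root y with |y| ≤ 4.
  x = 0: f_y(0, y) = 6*y**2 - 4*y - 20; no integer root y with |y| ≤ 4.
  x = 1: f_y(1, y) = 6*y**2 - 2*y - 36; no integer root y with |y| ≤ 4.
  x = 2: f_y(2, y) = 6*y**2 - 56; no integer root y with |y| ≤ 4.
  x = 3: f_y(3, y) = 6*y**2 + 2*y - 80; no integer root y with |y| ≤ 4.
  x = 4: f_y(4, y) = 6*y**2 + 4*y - 108; no integer root y with |y| ≤ 4.
Only singular point on the grid: (-3, 1).
Classify: substitute x = -3 + u, y = 1 + v and expand: f = -u**3 - 2*u**2*v + u*v**2 + 2*v**3 + v**2.
No constant or linear terms (consistent with a singular point). Quadratic part: v**2. Cubic part: -u**3 - 2*u**2*v + u*v**2 + 2*v**3.
The quadratic part v**2 is a perfect square, so there is a single (double) tangent line v = 0, i.e. y = 1. Restricting the cubic part to that line (v = 0) leaves -u**3 ≠ 0, so f is not divisible by v and the branch is v² ≈ u**3 to lowest order — this is a cusp.
Classification: cusp.


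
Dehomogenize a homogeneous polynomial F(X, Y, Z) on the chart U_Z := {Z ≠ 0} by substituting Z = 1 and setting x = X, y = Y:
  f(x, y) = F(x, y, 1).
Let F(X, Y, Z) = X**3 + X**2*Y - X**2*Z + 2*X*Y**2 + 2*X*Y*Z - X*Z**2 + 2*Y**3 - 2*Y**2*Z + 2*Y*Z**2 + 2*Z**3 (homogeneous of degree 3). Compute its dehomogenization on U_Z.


f(x, y) = x**3 + x**2*y - x**2 + 2*x*y**2 + 2*x*y - x + 2*y**3 - 2*y**2 + 2*y + 2

On U_Z we set Z = 1. Each monomial c·X^i·Y^j·Z^k in F becomes c·x^i·y^j·1^k = c·x^i·y^j.
Substituting Z = 1: F(X, Y, 1) = x**3 + x**2*y - x**2 + 2*x*y**2 + 2*x*y - x + 2*y**3 - 2*y**2 + 2*y + 2.
Note: deg(f) ≤ deg(F) = 3; strict inequality happens when F is divisible by Z (lost terms).


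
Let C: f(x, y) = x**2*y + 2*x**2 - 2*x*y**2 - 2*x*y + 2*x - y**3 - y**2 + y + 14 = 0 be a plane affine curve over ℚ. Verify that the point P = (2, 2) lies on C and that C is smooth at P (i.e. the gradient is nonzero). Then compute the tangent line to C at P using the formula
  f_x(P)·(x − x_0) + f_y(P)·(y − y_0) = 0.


Tangent line at P: 6*x - 31*y + 50 = 0.

Step 1: f(2, 2) = 0, so P lies on C.
Step 2: partial derivatives
  f_x(x, y) = 2*x*y + 4*x - 2*y**2 - 2*y + 2, f_y(x, y) = x**2 - 4*x*y - 2*x - 3*y**2 - 2*y + 1.
  f_x(P) = 6, f_y(P) = -31 (gradient nonzero, so P is smooth).
Step 3: tangent line at P: 6·(x − 2) + -31·(y − 2) = 0.
Expanding: 6*x - 31*y + 50 = 0.


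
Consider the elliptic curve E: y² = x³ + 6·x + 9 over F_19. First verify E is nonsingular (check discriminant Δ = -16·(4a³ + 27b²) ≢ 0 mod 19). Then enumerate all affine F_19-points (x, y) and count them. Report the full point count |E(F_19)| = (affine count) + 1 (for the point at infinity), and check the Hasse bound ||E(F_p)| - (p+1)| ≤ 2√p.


Affine points = {(0, 3), (0, 16), (1, 4), (1, 15), (3, 4), (3, 15), (10, 9), (10, 10), (11, 0), (12, 2), (12, 17), (13, 2), (13, 17), (14, 5), (14, 14), (15, 4), (15, 15)}; affine count = 17; |E(F_19)| = 18.

Discriminant check: Δ ∝ 4a³ + 27b² = 4·6³ + 27·9² = 4·216 + 27·81 ≡ 11 (mod 19). Nonzero ⇒ E is nonsingular.
For each x ∈ F_19, compute rhs = x³ + 6·x + 9 mod 19, then count y ∈ F_19 with y² ≡ rhs.
  x = 0: rhs = 9, matching y values: 3, 16 (2 points).
  x = 1: rhs = 16, matching y values: 4, 15 (2 points).
  x = 2: rhs = 10, matching y values: none (0 points).
  x = 3: rhs = 16, matching y values: 4, 15 (2 points).
  x = 4: rhs = 2, matching y values: none (0 points).
  x = 5: rhs = 12, matching y values: none (0 points).
  x = 6: rhs = 14, matching y values: none (0 points).
  x = 7: rhs = 14, matching y values: none (0 points).
  x = 8: rhs = 18, matching y values: none (0 points).
  x = 9: rhs = 13, matching y values: none (0 points).
  x = 10: rhs = 5, matching y values: 9, 10 (2 points).
  x = 11: rhs = 0, matching y values: 0 (1 points).
  x = 12: rhs = 4, matching y values: 2, 17 (2 points).
  x = 13: rhs = 4, matching y values: 2, 17 (2 points).
  x = 14: rhs = 6, matching y values: 5, 14 (2 points).
  x = 15: rhs = 16, matching y values: 4, 15 (2 points).
  x = 16: rhs = 2, matching y values: none (0 points).
  x = 17: rhs = 8, matching y values: none (0 points).
  x = 18: rhs = 2, matching y values: none (0 points).
Total affine count: 17.
Full point count |E(F_19)| = 17 + 1 = 18.
Hasse bound: |18 − (19+1)| = |-2| = 2 ≤ 2√19 ≈ 8.7178 ✓.


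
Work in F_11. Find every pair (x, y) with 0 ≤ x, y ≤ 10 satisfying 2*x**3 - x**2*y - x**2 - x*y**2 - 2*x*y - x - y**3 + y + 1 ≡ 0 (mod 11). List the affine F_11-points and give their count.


Affine F_11-points: {(0, 6), (2, 0), (2, 3), (2, 6), (3, 10), (4, 5), (5, 7), (7, 1), (7, 6), (7, 8)}; count = 10.

For each of the 121 pairs (x, y) ∈ F_11², evaluate f(x, y) mod 11. Record the zeros.
  x = 0: [0↦1, 1↦1, 2↦6, 3↦10, 4↦7, 5↦2, 6↦0, 7↦6, 8↦3, 9↦7, 10↦1]  zeros at y ∈ {6}
  x = 1: [0↦1, 1↦8, 2↦7, 3↦3, 4↦1, 5↦6, 6↦1, 7↦2, 8↦3, 9↦9, 10↦3]  zeros at y ∈ ∅
  x = 2: [0↦0, 1↦1, 2↦3, 3↦0, 4↦8, 5↦10, 6↦0, 7↦5, 8↦8, 9↦3, 10↦6]  zeros at y ∈ {0, 3, 6}
  x = 3: [0↦10, 1↦3, 2↦6, 3↦2, 4↦7, 5↦4, 6↦9, 7↦5, 8↦8, 9↦1, 10↦0]  zeros at y ∈ {10}
  x = 4: [0↦10, 1↦4, 2↦6, 3↦10, 4↦10, 5↦0, 6↦7, 7↦3, 8↦4, 9↦4, 10↦8]  zeros at y ∈ {5}
  x = 5: [0↦1, 1↦5, 2↦4, 3↦3, 4↦7, 5↦10, 6↦6, 7↦0, 8↦8, 9↦2, 10↦9]  zeros at y ∈ {7}
  x = 6: [0↦6, 1↦7, 2↦1, 3↦4, 4↦10, 5↦2, 6↦7, 7↦8, 8↦10, 9↦7, 10↦4]  zeros at y ∈ ∅
  x = 7: [0↦4, 1↦0, 2↦9, 3↦3, 4↦9, 5↦10, 6↦0, 7↦6, 8↦0, 9↦9, 10↦5]  zeros at y ∈ {1, 6, 8}
  x = 8: [0↦7, 1↦7, 2↦7, 3↦1, 4↦5, 5↦2, 6↦8, 7↦6, 8↦1, 9↦9, 10↦2]  zeros at y ∈ ∅
  x = 9: [0↦5, 1↦7, 2↦7, 3↦10, 4↦10, 5↦1, 6↦10, 7↦9, 8↦3, 9↦8, 10↦7]  zeros at y ∈ ∅
  x = 10: [0↦10, 1↦1, 2↦10, 3↦9, 4↦3, 5↦8, 6↦7, 7↦5, 8↦7, 9↦7, 10↦10]  zeros at y ∈ ∅
Collecting zeros: affine points = {(0, 6), (2, 0), (2, 3), (2, 6), (3, 10), (4, 5), (5, 7), (7, 1), (7, 6), (7, 8)}.
Total count |C(F_11)_aff| = 10.


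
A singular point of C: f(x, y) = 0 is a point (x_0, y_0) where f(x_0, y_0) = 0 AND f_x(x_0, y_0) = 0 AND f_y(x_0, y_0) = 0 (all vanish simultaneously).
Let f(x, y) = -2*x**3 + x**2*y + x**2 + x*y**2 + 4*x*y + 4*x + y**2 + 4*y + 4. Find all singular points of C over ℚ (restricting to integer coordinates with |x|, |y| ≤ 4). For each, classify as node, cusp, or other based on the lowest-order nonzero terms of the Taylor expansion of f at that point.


Singular points: {(0, -2)}; classification: node.

Compute partial derivatives:
  f_x = -6*x**2 + 2*x*y + 2*x + y**2 + 4*y + 4.
  f_y = x**2 + 2*x*y + 4*x + 2*y + 4.
Scan x_0 ∈ {−4, ..., 4}. For each x_0, f_y(x_0, y) is a polynomial in y; find its integer roots y ∈ {−4, ..., 4}, then test f_x and f at those candidates.
  x = -4: f_y(-4, y) = 4 - 6*y; no integer root y with |y| ≤ 4.
  x = -3: f_y(-3, y) = 1 - 4*y; no integer root y with |y| ≤ 4.
  x = -2: f_y(-2, y) = -2*y; vanishes at y ∈ {0}. (-2, 0): f_x = -24 ≠ 0.
  x = -1: f_y(-1, y) = 1; no integer root y with |y| ≤ 4.
  x = 0: f_y(0, y) = 2*y + 4; vanishes at y ∈ {-2}. (0, -2): f_x = 0, f = 0 — SINGULAR.
  x = 1: f_y(1, y) = 4*y + 9; no integer root y with |y| ≤ 4.
  x = 2: f_y(2, y) = 6*y + 16; no integer root y with |y| ≤ 4.
  x = 3: f_y(3, y) = 8*y + 25; no integer root y with |y| ≤ 4.
  x = 4: f_y(4, y) = 10*y + 36; no integer root y with |y| ≤ 4.
Only singular point on the grid: (0, -2).
Classify: substitute x = 0 + u, y = -2 + v and expand: f = -2*u**3 + u**2*v - u**2 + u*v**2 + v**2.
No constant or linear terms (consistent with a singular point). Quadratic part: -u**2 + v**2. Cubic part: -2*u**3 + u**2*v + u*v**2.
The quadratic part v**2 - u**2 = (v − u)(v + u) splits into two distinct linear factors, so there are two distinct tangent lines y − -2 = ±(x − 0) — this is a node (ordinary double point).
Classification: node.


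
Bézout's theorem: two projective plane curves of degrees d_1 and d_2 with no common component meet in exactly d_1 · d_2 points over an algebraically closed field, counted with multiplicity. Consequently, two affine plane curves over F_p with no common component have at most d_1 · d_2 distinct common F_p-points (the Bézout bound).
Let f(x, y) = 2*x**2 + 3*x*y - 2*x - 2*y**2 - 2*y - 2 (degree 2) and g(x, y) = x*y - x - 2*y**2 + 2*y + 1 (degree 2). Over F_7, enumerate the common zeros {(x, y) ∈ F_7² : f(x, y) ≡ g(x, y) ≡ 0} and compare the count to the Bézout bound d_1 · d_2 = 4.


Common zeros: ∅; count = 0; Bézout bound = 4.

deg(f) = 2, deg(g) = 2, so Bézout bound = 4.
Scan x ∈ F_7. For each x, list the y ∈ F_7 with f(x, y) ≡ 0 and those with g(x, y) ≡ 0 (mod 7); the common zeros in that column are the intersection.
  x = 0: f ≡ 0 at y ∈ {2, 4}; g ≡ 0 at y ∈ ∅; common: ∅.
  x = 1: f ≡ 0 at y ∈ ∅; g ≡ 0 at y ∈ {0, 5}; common: ∅.
  x = 2: f ≡ 0 at y ∈ {4, 5}; g ≡ 0 at y ∈ {3, 6}; common: ∅.
  x = 3: f ≡ 0 at y ∈ ∅; g ≡ 0 at y ∈ {2, 4}; common: ∅.
  x = 4: f ≡ 0 at y ∈ ∅; g ≡ 0 at y ∈ ∅; common: ∅.
  x = 5: f ≡ 0 at y ∈ {1, 2}; g ≡ 0 at y ∈ ∅; common: ∅.
  x = 6: f ≡ 0 at y ∈ ∅; g ≡ 0 at y ∈ ∅; common: ∅.
Collecting: common zeros = ∅, so the count is 0.
Comparison with the Bézout bound: 0 ≤ 4 = deg(f)·deg(g), as expected for curves with no common component (the affine F_7-count falls short of the bound because intersections may lie at infinity, over extension fields, or carry multiplicity).


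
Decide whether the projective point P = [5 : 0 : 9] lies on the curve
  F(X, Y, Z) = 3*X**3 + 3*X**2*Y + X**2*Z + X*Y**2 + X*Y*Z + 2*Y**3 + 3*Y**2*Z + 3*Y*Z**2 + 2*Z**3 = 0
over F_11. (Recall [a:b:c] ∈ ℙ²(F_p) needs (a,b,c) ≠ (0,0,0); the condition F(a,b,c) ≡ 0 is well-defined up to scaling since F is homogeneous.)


F(5,0,9) ≡ 1 (mod 11); P is NOT on the curve.

Evaluate F(5, 0, 9) term-by-term (mod 11).
  3*X**3 ↦ 3·125·1·1 = 375
  3*X**2*Y ↦ 3·25·0·1 = 0
  X**2*Z ↦ 1·25·1·9 = 225
  X*Y**2 ↦ 1·5·0·1 = 0
  X*Y*Z ↦ 1·5·0·9 = 0
  2*Y**3 ↦ 2·1·0·1 = 0
  3*Y**2*Z ↦ 3·1·0·9 = 0
  3*Y*Z**2 ↦ 3·1·0·81 = 0
  2*Z**3 ↦ 2·1·1·729 = 1458
Sum: F(5, 0, 9) = (375) + (0) + (225) + (0) + (0) + (0) + (0) + (0) + (1458) = 2058.
Reducing mod 11: 2058 ≡ 1 (mod 11).
Since F(a, b, c) ≡ 1 ≠ 0 (mod 11), P does NOT lie on the curve.


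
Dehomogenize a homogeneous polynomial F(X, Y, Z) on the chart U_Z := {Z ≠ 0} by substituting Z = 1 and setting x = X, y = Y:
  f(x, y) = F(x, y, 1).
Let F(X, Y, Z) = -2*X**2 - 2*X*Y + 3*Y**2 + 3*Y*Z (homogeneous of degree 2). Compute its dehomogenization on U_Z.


f(x, y) = -2*x**2 - 2*x*y + 3*y**2 + 3*y

On U_Z we set Z = 1. Each monomial c·X^i·Y^j·Z^k in F becomes c·x^i·y^j·1^k = c·x^i·y^j.
Substituting Z = 1: F(X, Y, 1) = -2*x**2 - 2*x*y + 3*y**2 + 3*y.
Note: deg(f) ≤ deg(F) = 2; strict inequality happens when F is divisible by Z (lost terms).


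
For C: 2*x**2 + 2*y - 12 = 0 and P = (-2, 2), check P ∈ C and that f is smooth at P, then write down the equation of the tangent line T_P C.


Tangent line at P: -8*x + 2*y - 20 = 0.

Step 1: f(-2, 2) = 0, so P lies on C.
Step 2: partial derivatives
  f_x(x, y) = 4*x, f_y(x, y) = 2.
  f_x(P) = -8, f_y(P) = 2 (gradient nonzero, so P is smooth).
Step 3: tangent line at P: -8·(x − -2) + 2·(y − 2) = 0.
Expanding: -8*x + 2*y - 20 = 0.


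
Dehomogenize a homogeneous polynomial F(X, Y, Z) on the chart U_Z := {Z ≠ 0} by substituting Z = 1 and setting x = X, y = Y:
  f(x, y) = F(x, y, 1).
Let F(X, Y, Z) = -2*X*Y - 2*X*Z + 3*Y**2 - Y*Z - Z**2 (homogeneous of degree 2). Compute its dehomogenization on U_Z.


f(x, y) = -2*x*y - 2*x + 3*y**2 - y - 1

On U_Z we set Z = 1. Each monomial c·X^i·Y^j·Z^k in F becomes c·x^i·y^j·1^k = c·x^i·y^j.
Substituting Z = 1: F(X, Y, 1) = -2*x*y - 2*x + 3*y**2 - y - 1.
Note: deg(f) ≤ deg(F) = 2; strict inequality happens when F is divisible by Z (lost terms).


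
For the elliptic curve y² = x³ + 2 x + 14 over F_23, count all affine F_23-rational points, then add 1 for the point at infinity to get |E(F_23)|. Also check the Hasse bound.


Affine points = {(2, 7), (2, 16), (3, 1), (3, 22), (6, 9), (6, 14), (7, 7), (7, 16), (8, 6), (8, 17), (9, 5), (9, 18), (12, 8), (12, 15), (13, 11), (13, 12), (14, 7), (14, 16), (16, 5), (16, 18), (17, 4), (17, 19), (20, 2), (20, 21), (21, 5), (21, 18)}; affine count = 26; |E(F_23)| = 27.

Discriminant check: Δ ∝ 4a³ + 27b² = 4·2³ + 27·14² = 4·8 + 27·196 ≡ 11 (mod 23). Nonzero ⇒ E is nonsingular.
For each x ∈ F_23, compute rhs = x³ + 2·x + 14 mod 23, then count y ∈ F_23 with y² ≡ rhs.
  x = 0: rhs = 14, matching y values: none (0 points).
  x = 1: rhs = 17, matching y values: none (0 points).
  x = 2: rhs = 3, matching y values: 7, 16 (2 points).
  x = 3: rhs = 1, matching y values: 1, 22 (2 points).
  x = 4: rhs = 17, matching y values: none (0 points).
  x = 5: rhs = 11, matching y values: none (0 points).
  x = 6: rhs = 12, matching y values: 9, 14 (2 points).
  x = 7: rhs = 3, matching y values: 7, 16 (2 points).
  x = 8: rhs = 13, matching y values: 6, 17 (2 points).
  x = 9: rhs = 2, matching y values: 5, 18 (2 points).
  x = 10: rhs = 22, matching y values: none (0 points).
  x = 11: rhs = 10, matching y values: none (0 points).
  x = 12: rhs = 18, matching y values: 8, 15 (2 points).
  x = 13: rhs = 6, matching y values: 11, 12 (2 points).
  x = 14: rhs = 3, matching y values: 7, 16 (2 points).
  x = 15: rhs = 15, matching y values: none (0 points).
  x = 16: rhs = 2, matching y values: 5, 18 (2 points).
  x = 17: rhs = 16, matching y values: 4, 19 (2 points).
  x = 18: rhs = 17, matching y values: none (0 points).
  x = 19: rhs = 11, matching y values: none (0 points).
  x = 20: rhs = 4, matching y values: 2, 21 (2 points).
  x = 21: rhs = 2, matching y values: 5, 18 (2 points).
  x = 22: rhs = 11, matching y values: none (0 points).
Total affine count: 26.
Full point count |E(F_23)| = 26 + 1 = 27.
Hasse bound: |27 − (23+1)| = |3| = 3 ≤ 2√23 ≈ 9.5917 ✓.


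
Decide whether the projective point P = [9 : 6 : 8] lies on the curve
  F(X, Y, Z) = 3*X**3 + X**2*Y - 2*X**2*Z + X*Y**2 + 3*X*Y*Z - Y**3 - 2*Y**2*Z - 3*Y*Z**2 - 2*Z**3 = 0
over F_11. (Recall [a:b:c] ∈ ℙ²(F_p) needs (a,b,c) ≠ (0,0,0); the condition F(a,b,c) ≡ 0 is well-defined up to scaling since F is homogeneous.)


F(9,6,8) ≡ 7 (mod 11); P is NOT on the curve.

Evaluate F(9, 6, 8) term-by-term (mod 11).
  3*X**3 ↦ 3·729·1·1 = 2187
  X**2*Y ↦ 1·81·6·1 = 486
  -2*X**2*Z ↦ -2·81·1·8 = -1296
  X*Y**2 ↦ 1·9·36·1 = 324
  3*X*Y*Z ↦ 3·9·6·8 = 1296
  -Y**3 ↦ -1·1·216·1 = -216
  -2*Y**2*Z ↦ -2·1·36·8 = -576
  -3*Y*Z**2 ↦ -3·1·6·64 = -1152
  -2*Z**3 ↦ -2·1·1·512 = -1024
Sum: F(9, 6, 8) = (2187) + (486) + (-1296) + (324) + (1296) + (-216) + (-576) + (-1152) + (-1024) = 29.
Reducing mod 11: 29 ≡ 7 (mod 11).
Since F(a, b, c) ≡ 7 ≠ 0 (mod 11), P does NOT lie on the curve.


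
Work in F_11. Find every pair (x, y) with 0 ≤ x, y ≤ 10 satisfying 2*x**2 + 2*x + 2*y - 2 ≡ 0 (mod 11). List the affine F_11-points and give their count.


Affine F_11-points: {(0, 1), (1, 10), (2, 6), (3, 0), (4, 3), (5, 4), (6, 3), (7, 0), (8, 6), (9, 10), (10, 1)}; count = 11.

For each of the 121 pairs (x, y) ∈ F_11², evaluate f(x, y) mod 11. Record the zeros.
  x = 0: [0↦9, 1↦0, 2↦2, 3↦4, 4↦6, 5↦8, 6↦10, 7↦1, 8↦3, 9↦5, 10↦7]  zeros at y ∈ {1}
  x = 1: [0↦2, 1↦4, 2↦6, 3↦8, 4↦10, 5↦1, 6↦3, 7↦5, 8↦7, 9↦9, 10↦0]  zeros at y ∈ {10}
  x = 2: [0↦10, 1↦1, 2↦3, 3↦5, 4↦7, 5↦9, 6↦0, 7↦2, 8↦4, 9↦6, 10↦8]  zeros at y ∈ {6}
  x = 3: [0↦0, 1↦2, 2↦4, 3↦6, 4↦8, 5↦10, 6↦1, 7↦3, 8↦5, 9↦7, 10↦9]  zeros at y ∈ {0}
  x = 4: [0↦5, 1↦7, 2↦9, 3↦0, 4↦2, 5↦4, 6↦6, 7↦8, 8↦10, 9↦1, 10↦3]  zeros at y ∈ {3}
  x = 5: [0↦3, 1↦5, 2↦7, 3↦9, 4↦0, 5↦2, 6↦4, 7↦6, 8↦8, 9↦10, 10↦1]  zeros at y ∈ {4}
  x = 6: [0↦5, 1↦7, 2↦9, 3↦0, 4↦2, 5↦4, 6↦6, 7↦8, 8↦10, 9↦1, 10↦3]  zeros at y ∈ {3}
  x = 7: [0↦0, 1↦2, 2↦4, 3↦6, 4↦8, 5↦10, 6↦1, 7↦3, 8↦5, 9↦7, 10↦9]  zeros at y ∈ {0}
  x = 8: [0↦10, 1↦1, 2↦3, 3↦5, 4↦7, 5↦9, 6↦0, 7↦2, 8↦4, 9↦6, 10↦8]  zeros at y ∈ {6}
  x = 9: [0↦2, 1↦4, 2↦6, 3↦8, 4↦10, 5↦1, 6↦3, 7↦5, 8↦7, 9↦9, 10↦0]  zeros at y ∈ {10}
  x = 10: [0↦9, 1↦0, 2↦2, 3↦4, 4↦6, 5↦8, 6↦10, 7↦1, 8↦3, 9↦5, 10↦7]  zeros at y ∈ {1}
Collecting zeros: affine points = {(0, 1), (1, 10), (2, 6), (3, 0), (4, 3), (5, 4), (6, 3), (7, 0), (8, 6), (9, 10), (10, 1)}.
Total count |C(F_11)_aff| = 11.


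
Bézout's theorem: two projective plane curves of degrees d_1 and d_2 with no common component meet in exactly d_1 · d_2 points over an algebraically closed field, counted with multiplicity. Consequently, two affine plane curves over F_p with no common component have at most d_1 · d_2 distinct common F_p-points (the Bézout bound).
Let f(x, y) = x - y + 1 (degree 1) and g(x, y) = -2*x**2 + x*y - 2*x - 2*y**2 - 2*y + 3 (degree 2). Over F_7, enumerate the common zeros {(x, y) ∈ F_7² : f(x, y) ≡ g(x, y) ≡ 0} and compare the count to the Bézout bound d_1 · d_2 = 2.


Common zeros: {(3, 4), (4, 5)}; count = 2; Bézout bound = 2.

deg(f) = 1, deg(g) = 2, so Bézout bound = 2.
Scan x ∈ F_7. For each x, list the y ∈ F_7 with f(x, y) ≡ 0 and those with g(x, y) ≡ 0 (mod 7); the common zeros in that column are the intersection.
  x = 0: f ≡ 0 at y ∈ {1}; g ≡ 0 at y ∈ {3}; common: ∅.
  x = 1: f ≡ 0 at y ∈ {2}; g ≡ 0 at y ∈ {5}; common: ∅.
  x = 2: f ≡ 0 at y ∈ {3}; g ≡ 0 at y ∈ ∅; common: ∅.
  x = 3: f ≡ 0 at y ∈ {4}; g ≡ 0 at y ∈ {0, 4}; common: {4}.
  x = 4: f ≡ 0 at y ∈ {5}; g ≡ 0 at y ∈ {3, 5}; common: {5}.
  x = 5: f ≡ 0 at y ∈ {6}; g ≡ 0 at y ∈ {1, 4}; common: ∅.
  x = 6: f ≡ 0 at y ∈ {0}; g ≡ 0 at y ∈ ∅; common: ∅.
Collecting: common zeros = {(3, 4), (4, 5)}, so the count is 2.
Comparison with the Bézout bound: 2 ≤ 2 = deg(f)·deg(g), as expected for curves with no common component (the bound is attained).


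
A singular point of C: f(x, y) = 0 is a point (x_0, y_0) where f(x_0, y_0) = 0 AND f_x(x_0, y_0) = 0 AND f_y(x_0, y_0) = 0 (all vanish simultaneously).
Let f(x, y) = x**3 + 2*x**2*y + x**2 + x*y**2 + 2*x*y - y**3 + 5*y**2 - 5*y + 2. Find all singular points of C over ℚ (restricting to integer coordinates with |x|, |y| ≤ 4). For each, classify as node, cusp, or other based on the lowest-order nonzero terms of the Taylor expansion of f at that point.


Singular points: {(-1, 1)}; classification: cusp.

Compute partial derivatives:
  f_x = 3*x**2 + 4*x*y + 2*x + y**2 + 2*y.
  f_y = 2*x**2 + 2*x*y + 2*x - 3*y**2 + 10*y - 5.
Scan x_0 ∈ {−4, ..., 4}. For each x_0, f_y(x_0, y) is a polynomial in y; find its integer roots y ∈ {−4, ..., 4}, then test f_x and f at those candidates.
  x = -4: f_y(-4, y) = -3*y**2 + 2*y + 19; no integer root y with |y| ≤ 4.
  x = -3: f_y(-3, y) = -3*y**2 + 4*y + 7; vanishes at y ∈ {-1}. (-3, -1): f_x = 32 ≠ 0.
  x = -2: f_y(-2, y) = -3*y**2 + 6*y - 1; no integer root y with |y| ≤ 4.
  x = -1: f_y(-1, y) = -3*y**2 + 8*y - 5; vanishes at y ∈ {1}. (-1, 1): f_x = 0, f = 0 — SINGULAR.
  x = 0: f_y(0, y) = -3*y**2 + 10*y - 5; no integer root y with |y| ≤ 4.
  x = 1: f_y(1, y) = -3*y**2 + 12*y - 1; no integer root y with |y| ≤ 4.
  x = 2: f_y(2, y) = -3*y**2 + 14*y + 7; no integer root y with |y| ≤ 4.
  x = 3: f_y(3, y) = -3*y**2 + 16*y + 19; vanishes at y ∈ {-1}. (3, -1): f_x = 20 ≠ 0.
  x = 4: f_y(4, y) = -3*y**2 + 18*y + 35; no integer root y with |y| ≤ 4.
Only singular point on the grid: (-1, 1).
Classify: substitute x = -1 + u, y = 1 + v and expand: f = u**3 + 2*u**2*v + u*v**2 - v**3 + v**2.
No constant or linear terms (consistent with a singular point). Quadratic part: v**2. Cubic part: u**3 + 2*u**2*v + u*v**2 - v**3.
The quadratic part v**2 is a perfect square, so there is a single (double) tangent line v = 0, i.e. y = 1. Restricting the cubic part to that line (v = 0) leaves u**3 ≠ 0, so f is not divisible by v and the branch is v² ≈ -u**3 to lowest order — this is a cusp.
Classification: cusp.


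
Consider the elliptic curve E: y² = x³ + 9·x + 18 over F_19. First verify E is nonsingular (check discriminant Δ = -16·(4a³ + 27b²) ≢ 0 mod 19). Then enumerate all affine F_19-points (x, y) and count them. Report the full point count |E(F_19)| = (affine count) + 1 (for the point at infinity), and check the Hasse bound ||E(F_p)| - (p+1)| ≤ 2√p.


Affine points = {(1, 3), (1, 16), (2, 5), (2, 14), (4, 2), (4, 17), (5, 6), (5, 13), (7, 5), (7, 14), (9, 7), (9, 12), (10, 5), (10, 14), (11, 2), (11, 17), (12, 7), (12, 12), (14, 0), (17, 7), (17, 12)}; affine count = 21; |E(F_19)| = 22.

Discriminant check: Δ ∝ 4a³ + 27b² = 4·9³ + 27·18² = 4·729 + 27·324 ≡ 17 (mod 19). Nonzero ⇒ E is nonsingular.
For each x ∈ F_19, compute rhs = x³ + 9·x + 18 mod 19, then count y ∈ F_19 with y² ≡ rhs.
  x = 0: rhs = 18, matching y values: none (0 points).
  x = 1: rhs = 9, matching y values: 3, 16 (2 points).
  x = 2: rhs = 6, matching y values: 5, 14 (2 points).
  x = 3: rhs = 15, matching y values: none (0 points).
  x = 4: rhs = 4, matching y values: 2, 17 (2 points).
  x = 5: rhs = 17, matching y values: 6, 13 (2 points).
  x = 6: rhs = 3, matching y values: none (0 points).
  x = 7: rhs = 6, matching y values: 5, 14 (2 points).
  x = 8: rhs = 13, matching y values: none (0 points).
  x = 9: rhs = 11, matching y values: 7, 12 (2 points).
  x = 10: rhs = 6, matching y values: 5, 14 (2 points).
  x = 11: rhs = 4, matching y values: 2, 17 (2 points).
  x = 12: rhs = 11, matching y values: 7, 12 (2 points).
  x = 13: rhs = 14, matching y values: none (0 points).
  x = 14: rhs = 0, matching y values: 0 (1 points).
  x = 15: rhs = 13, matching y values: none (0 points).
  x = 16: rhs = 2, matching y values: none (0 points).
  x = 17: rhs = 11, matching y values: 7, 12 (2 points).
  x = 18: rhs = 8, matching y values: none (0 points).
Total affine count: 21.
Full point count |E(F_19)| = 21 + 1 = 22.
Hasse bound: |22 − (19+1)| = |2| = 2 ≤ 2√19 ≈ 8.7178 ✓.


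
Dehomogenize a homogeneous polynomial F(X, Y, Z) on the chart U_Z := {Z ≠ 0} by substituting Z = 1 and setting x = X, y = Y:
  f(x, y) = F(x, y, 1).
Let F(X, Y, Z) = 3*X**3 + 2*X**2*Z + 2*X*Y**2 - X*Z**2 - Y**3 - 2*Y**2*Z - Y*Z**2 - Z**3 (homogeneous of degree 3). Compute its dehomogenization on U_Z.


f(x, y) = 3*x**3 + 2*x**2 + 2*x*y**2 - x - y**3 - 2*y**2 - y - 1

On U_Z we set Z = 1. Each monomial c·X^i·Y^j·Z^k in F becomes c·x^i·y^j·1^k = c·x^i·y^j.
Substituting Z = 1: F(X, Y, 1) = 3*x**3 + 2*x**2 + 2*x*y**2 - x - y**3 - 2*y**2 - y - 1.
Note: deg(f) ≤ deg(F) = 3; strict inequality happens when F is divisible by Z (lost terms).


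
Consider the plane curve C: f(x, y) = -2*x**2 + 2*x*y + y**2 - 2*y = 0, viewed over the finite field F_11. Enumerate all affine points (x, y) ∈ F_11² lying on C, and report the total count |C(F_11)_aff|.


Affine F_11-points: {(0, 0), (0, 2), (2, 2), (2, 7), (3, 9), (5, 7), (6, 3), (6, 9), (8, 3), (8, 5)}; count = 10.

For each of the 121 pairs (x, y) ∈ F_11², evaluate f(x, y) mod 11. Record the zeros.
  x = 0: [0↦0, 1↦10, 2↦0, 3↦3, 4↦8, 5↦4, 6↦2, 7↦2, 8↦4, 9↦8, 10↦3]  zeros at y ∈ {0, 2}
  x = 1: [0↦9, 1↦10, 2↦2, 3↦7, 4↦3, 5↦1, 6↦1, 7↦3, 8↦7, 9↦2, 10↦10]  zeros at y ∈ ∅
  x = 2: [0↦3, 1↦6, 2↦0, 3↦7, 4↦5, 5↦5, 6↦7, 7↦0, 8↦6, 9↦3, 10↦2]  zeros at y ∈ {2, 7}
  x = 3: [0↦4, 1↦9, 2↦5, 3↦3, 4↦3, 5↦5, 6↦9, 7↦4, 8↦1, 9↦0, 10↦1]  zeros at y ∈ {9}
  x = 4: [0↦1, 1↦8, 2↦6, 3↦6, 4↦8, 5↦1, 6↦7, 7↦4, 8↦3, 9↦4, 10↦7]  zeros at y ∈ ∅
  x = 5: [0↦5, 1↦3, 2↦3, 3↦5, 4↦9, 5↦4, 6↦1, 7↦0, 8↦1, 9↦4, 10↦9]  zeros at y ∈ {7}
  x = 6: [0↦5, 1↦5, 2↦7, 3↦0, 4↦6, 5↦3, 6↦2, 7↦3, 8↦6, 9↦0, 10↦7]  zeros at y ∈ {3, 9}
  x = 7: [0↦1, 1↦3, 2↦7, 3↦2, 4↦10, 5↦9, 6↦10, 7↦2, 8↦7, 9↦3, 10↦1]  zeros at y ∈ ∅
  x = 8: [0↦4, 1↦8, 2↦3, 3↦0, 4↦10, 5↦0, 6↦3, 7↦8, 8↦4, 9↦2, 10↦2]  zeros at y ∈ {3, 5}
  x = 9: [0↦3, 1↦9, 2↦6, 3↦5, 4↦6, 5↦9, 6↦3, 7↦10, 8↦8, 9↦8, 10↦10]  zeros at y ∈ ∅
  x = 10: [0↦9, 1↦6, 2↦5, 3↦6, 4↦9, 5↦3, 6↦10, 7↦8, 8↦8, 9↦10, 10↦3]  zeros at y ∈ ∅
Collecting zeros: affine points = {(0, 0), (0, 2), (2, 2), (2, 7), (3, 9), (5, 7), (6, 3), (6, 9), (8, 3), (8, 5)}.
Total count |C(F_11)_aff| = 10.


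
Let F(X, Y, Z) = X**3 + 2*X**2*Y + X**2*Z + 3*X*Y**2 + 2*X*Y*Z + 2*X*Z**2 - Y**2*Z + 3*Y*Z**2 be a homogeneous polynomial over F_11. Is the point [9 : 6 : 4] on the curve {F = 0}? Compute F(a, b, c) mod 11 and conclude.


F(9,6,4) ≡ 0 (mod 11); P is on the curve.

Evaluate F(9, 6, 4) term-by-term (mod 11).
  X**3 ↦ 1·729·1·1 = 729
  2*X**2*Y ↦ 2·81·6·1 = 972
  X**2*Z ↦ 1·81·1·4 = 324
  3*X*Y**2 ↦ 3·9·36·1 = 972
  2*X*Y*Z ↦ 2·9·6·4 = 432
  2*X*Z**2 ↦ 2·9·1·16 = 288
  -Y**2*Z ↦ -1·1·36·4 = -144
  3*Y*Z**2 ↦ 3·1·6·16 = 288
Sum: F(9, 6, 4) = (729) + (972) + (324) + (972) + (432) + (288) + (-144) + (288) = 3861.
Reducing mod 11: 3861 ≡ 0 (mod 11).
Since F(a, b, c) ≡ 0 (mod 11), P lies on the curve.


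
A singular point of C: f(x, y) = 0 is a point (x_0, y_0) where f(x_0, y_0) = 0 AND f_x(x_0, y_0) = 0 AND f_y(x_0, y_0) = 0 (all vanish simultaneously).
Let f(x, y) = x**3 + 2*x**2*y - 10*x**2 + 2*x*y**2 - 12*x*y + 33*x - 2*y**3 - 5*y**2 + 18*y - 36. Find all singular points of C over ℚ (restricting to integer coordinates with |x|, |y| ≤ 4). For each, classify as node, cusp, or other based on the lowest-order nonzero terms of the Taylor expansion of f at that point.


Singular points: {(3, 0)}; classification: node.

Compute partial derivatives:
  f_x = 3*x**2 + 4*x*y - 20*x + 2*y**2 - 12*y + 33.
  f_y = 2*x**2 + 4*x*y - 12*x - 6*y**2 - 10*y + 18.
Scan x_0 ∈ {−4, ..., 4}. For each x_0, f_y(x_0, y) is a polynomial in y; find its integer roots y ∈ {−4, ..., 4}, then test f_x and f at those candidates.
  x = -4: f_y(-4, y) = -6*y**2 - 26*y + 98; no integer root y with |y| ≤ 4.
  x = -3: f_y(-3, y) = -6*y**2 - 22*y + 72; no integer root y with |y| ≤ 4.
  x = -2: f_y(-2, y) = -6*y**2 - 18*y + 50; no integer root y with |y| ≤ 4.
  x = -1: f_y(-1, y) = -6*y**2 - 14*y + 32; no integer root y with |y| ≤ 4.
  x = 0: f_y(0, y) = -6*y**2 - 10*y + 18; no integer root y with |y| ≤ 4.
  x = 1: f_y(1, y) = -6*y**2 - 6*y + 8; no integer root y with |y| ≤ 4.
  x = 2: f_y(2, y) = -6*y**2 - 2*y + 2; no integer root y with |y| ≤ 4.
  x = 3: f_y(3, y) = -6*y**2 + 2*y; vanishes at y ∈ {0}. (3, 0): f_x = 0, f = 0 — SINGULAR.
  x = 4: f_y(4, y) = -6*y**2 + 6*y + 2; no integer root y with |y| ≤ 4.
Only singular point on the grid: (3, 0).
Classify: substitute x = 3 + u, y = 0 + v and expand: f = u**3 + 2*u**2*v - u**2 + 2*u*v**2 - 2*v**3 + v**2.
No constant or linear terms (consistent with a singular point). Quadratic part: -u**2 + v**2. Cubic part: u**3 + 2*u**2*v + 2*u*v**2 - 2*v**3.
The quadratic part v**2 - u**2 = (v − u)(v + u) splits into two distinct linear factors, so there are two distinct tangent lines y − 0 = ±(x − 3) — this is a node (ordinary double point).
Classification: node.
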